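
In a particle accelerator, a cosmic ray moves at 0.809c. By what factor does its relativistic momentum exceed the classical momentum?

p_rel = γmv, p_class = mv
Ratio = γ = 1/√(1 - 0.809²)
= 1/√(0.345519) = 1.701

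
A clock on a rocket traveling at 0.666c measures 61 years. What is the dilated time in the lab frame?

Proper time Δt₀ = 61 years
γ = 1/√(1 - 0.666²) = 1.34057
Δt = γΔt₀ = 1.34057 × 61 = 81.77 years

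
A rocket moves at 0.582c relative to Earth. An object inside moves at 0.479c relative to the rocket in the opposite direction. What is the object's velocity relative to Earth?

Object's velocity in rocket frame is u' = -0.479c
u = (u' + v)/(1 + u'v/c²) = (v - 0.479)/(1 - 0.479·v/c²)
Numerator: 0.582 - 0.479 = 0.103
Denominator: 1 - 0.278778 = 0.721222
u = 0.103/0.721222 = 0.1428c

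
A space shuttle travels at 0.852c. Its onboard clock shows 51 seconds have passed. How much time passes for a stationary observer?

Proper time Δt₀ = 51 seconds
γ = 1/√(1 - 0.852²) = 1.910
Δt = γΔt₀ = 1.910 × 51 = 97.41 seconds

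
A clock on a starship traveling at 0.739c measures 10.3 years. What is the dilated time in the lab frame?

Proper time Δt₀ = 10.3 years
γ = 1/√(1 - 0.739²) = 1.484
Δt = γΔt₀ = 1.484 × 10.3 = 15.29 years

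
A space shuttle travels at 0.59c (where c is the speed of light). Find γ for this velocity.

v/c = 0.59, so (v/c)² = 0.3481
1 - (v/c)² = 0.6519
γ = 1/√(0.6519) = 1.239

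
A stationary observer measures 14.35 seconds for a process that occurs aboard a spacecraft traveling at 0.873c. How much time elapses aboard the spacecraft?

Dilated time Δt = 14.35 seconds
γ = 1/√(1 - 0.873²) = 2.0504
Δt₀ = Δt/γ = 14.35/2.0504 = 6.999 seconds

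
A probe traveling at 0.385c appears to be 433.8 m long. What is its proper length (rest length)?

Contracted length L = 433.8 m
γ = 1/√(1 - 0.385²) = 1.0835
L₀ = γL = 1.0835 × 433.8 = 470.0 m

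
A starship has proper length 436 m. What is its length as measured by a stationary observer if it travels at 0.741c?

Proper length L₀ = 436 m
γ = 1/√(1 - 0.741²) = 1.489
L = L₀/γ = 436/1.489 = 292.8 m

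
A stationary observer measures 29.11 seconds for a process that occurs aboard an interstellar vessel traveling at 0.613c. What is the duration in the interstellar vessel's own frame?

Dilated time Δt = 29.11 seconds
γ = 1/√(1 - 0.613²) = 1.2657
Δt₀ = Δt/γ = 29.11/1.2657 = 23.00 seconds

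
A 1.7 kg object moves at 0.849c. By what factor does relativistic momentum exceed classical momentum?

p_rel = γmv, p_class = mv
Ratio = γ = 1/√(1 - 0.849²) = 1.893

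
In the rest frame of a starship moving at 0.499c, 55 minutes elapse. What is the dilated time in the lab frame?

Proper time Δt₀ = 55 minutes
γ = 1/√(1 - 0.499²) = 1.154
Δt = γΔt₀ = 1.154 × 55 = 63.47 minutes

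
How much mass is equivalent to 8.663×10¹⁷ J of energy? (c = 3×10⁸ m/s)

From E = mc², we get m = E/c²
c² = (3×10⁸)² = 9×10¹⁶ m²/s²
m = 8.663×10¹⁷ / 9×10¹⁶ = 9.626 kg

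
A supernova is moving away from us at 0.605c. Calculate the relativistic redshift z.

β = 0.605
(1+β)/(1-β) = 1.605/0.395 = 4.063
√(4.063) = 2.016
z = 2.016 - 1 = 1.016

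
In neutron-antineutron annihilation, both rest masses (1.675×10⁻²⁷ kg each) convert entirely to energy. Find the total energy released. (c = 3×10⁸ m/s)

Both particles have the same rest mass, so total mass = 2m
E = 2m·c² = 2 × 1.675×10⁻²⁷ × (3×10⁸)²
= 2 × 1.675×10⁻²⁷ × 9×10¹⁶
= 3.015×10⁻¹⁰ J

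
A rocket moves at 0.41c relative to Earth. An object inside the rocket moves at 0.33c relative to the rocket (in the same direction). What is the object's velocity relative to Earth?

u = (u' + v)/(1 + u'v/c²)
Numerator: 0.33 + 0.41 = 0.74
Denominator: 1 + 0.1353 = 1.1353
u = 0.74/1.1353 = 0.6518c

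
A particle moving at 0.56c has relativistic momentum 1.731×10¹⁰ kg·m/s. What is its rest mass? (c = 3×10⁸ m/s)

γ = 1/√(1 - 0.56²) = 1.20701
v = 0.56 × 3×10⁸ = 1.680×10⁸ m/s
m = p/(γv) = 1.731×10¹⁰/(1.20701 × 1.680×10⁸) = 85.36 kg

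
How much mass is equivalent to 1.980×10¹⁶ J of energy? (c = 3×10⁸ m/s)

From E = mc², we get m = E/c²
c² = (3×10⁸)² = 9×10¹⁶ m²/s²
m = 1.980×10¹⁶ / 9×10¹⁶ = 0.2200 kg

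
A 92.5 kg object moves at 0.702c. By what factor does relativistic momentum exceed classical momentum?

p_rel = γmv, p_class = mv
Ratio = γ = 1/√(1 - 0.702²) = 1.404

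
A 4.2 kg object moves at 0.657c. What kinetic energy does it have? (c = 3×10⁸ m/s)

γ = 1/√(1 - 0.657²) = 1.3265
γ - 1 = 0.3265
KE = (γ-1)mc² = 0.3265 × 4.2 × (3×10⁸)² = 1.234×10¹⁷ J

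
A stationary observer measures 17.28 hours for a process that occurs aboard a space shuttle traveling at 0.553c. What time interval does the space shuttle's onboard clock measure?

Dilated time Δt = 17.28 hours
γ = 1/√(1 - 0.553²) = 1.200
Δt₀ = Δt/γ = 17.28/1.200 = 14.40 hours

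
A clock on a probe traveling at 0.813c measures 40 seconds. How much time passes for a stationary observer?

Proper time Δt₀ = 40 seconds
γ = 1/√(1 - 0.813²) = 1.7174
Δt = γΔt₀ = 1.7174 × 40 = 68.70 seconds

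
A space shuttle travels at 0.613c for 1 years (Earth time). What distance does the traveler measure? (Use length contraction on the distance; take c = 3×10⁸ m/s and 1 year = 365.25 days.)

Earth distance: d = v × t = 0.613c × 1 yr = 5.8034×10¹⁵ m
γ = 1.2657
d' = d/γ = 5.8034×10¹⁵/1.2657 = 4.585×10¹⁵ m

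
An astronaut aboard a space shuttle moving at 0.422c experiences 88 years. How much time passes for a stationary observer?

Proper time Δt₀ = 88 years
γ = 1/√(1 - 0.422²) = 1.10303
Δt = γΔt₀ = 1.10303 × 88 = 97.07 years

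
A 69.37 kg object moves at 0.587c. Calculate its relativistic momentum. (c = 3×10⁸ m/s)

γ = 1/√(1 - 0.587²) = 1.235
v = 0.587 × 3×10⁸ = 1.761×10⁸ m/s
p = γmv = 1.235 × 69.37 × 1.761×10⁸ = 1.509×10¹⁰ kg·m/s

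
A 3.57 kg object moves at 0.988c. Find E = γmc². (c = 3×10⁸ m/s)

γ = 1/√(1 - 0.988²) = 6.474
mc² = 3.57 × (3×10⁸)² = 3.213×10¹⁷ J
E = γmc² = 6.474 × 3.213×10¹⁷ = 2.080×10¹⁸ J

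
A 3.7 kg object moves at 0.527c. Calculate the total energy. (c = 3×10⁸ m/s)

γ = 1/√(1 - 0.527²) = 1.1767
mc² = 3.7 × (3×10⁸)² = 3.330×10¹⁷ J
E = γmc² = 1.1767 × 3.330×10¹⁷ = 3.918×10¹⁷ J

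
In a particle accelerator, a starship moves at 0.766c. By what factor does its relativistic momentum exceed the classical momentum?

p_rel = γmv, p_class = mv
Ratio = γ = 1/√(1 - 0.766²)
= 1/√(0.413244) = 1.556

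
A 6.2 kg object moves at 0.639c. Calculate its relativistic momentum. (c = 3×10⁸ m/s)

γ = 1/√(1 - 0.639²) = 1.300
v = 0.639 × 3×10⁸ = 1.917×10⁸ m/s
p = γmv = 1.300 × 6.2 × 1.917×10⁸ = 1.545×10⁹ kg·m/s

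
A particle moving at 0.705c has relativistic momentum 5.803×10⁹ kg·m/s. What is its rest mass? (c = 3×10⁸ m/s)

γ = 1/√(1 - 0.705²) = 1.410
v = 0.705 × 3×10⁸ = 2.115×10⁸ m/s
m = p/(γv) = 5.803×10⁹/(1.410 × 2.115×10⁸) = 19.46 kg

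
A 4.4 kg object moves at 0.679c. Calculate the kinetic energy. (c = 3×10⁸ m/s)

γ = 1/√(1 - 0.679²) = 1.3621
γ - 1 = 0.3621
KE = (γ-1)mc² = 0.3621 × 4.4 × (3×10⁸)² = 1.434×10¹⁷ J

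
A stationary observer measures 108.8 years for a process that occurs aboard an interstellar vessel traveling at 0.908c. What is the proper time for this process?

Dilated time Δt = 108.8 years
γ = 1/√(1 - 0.908²) = 2.387
Δt₀ = Δt/γ = 108.8/2.387 = 45.58 years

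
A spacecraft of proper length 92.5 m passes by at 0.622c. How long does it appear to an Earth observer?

Proper length L₀ = 92.5 m
γ = 1/√(1 - 0.622²) = 1.2771
L = L₀/γ = 92.5/1.2771 = 72.43 m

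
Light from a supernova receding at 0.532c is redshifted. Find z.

β = 0.532
(1+β)/(1-β) = 1.532/0.468 = 3.2735
√(3.2735) = 1.8093
z = 1.8093 - 1 = 0.8093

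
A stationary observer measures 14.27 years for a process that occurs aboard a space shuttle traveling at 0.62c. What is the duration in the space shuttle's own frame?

Dilated time Δt = 14.27 years
γ = 1/√(1 - 0.62²) = 1.2745
Δt₀ = Δt/γ = 14.27/1.2745 = 11.20 years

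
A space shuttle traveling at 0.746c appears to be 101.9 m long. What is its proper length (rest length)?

Contracted length L = 101.9 m
γ = 1/√(1 - 0.746²) = 1.5016
L₀ = γL = 1.5016 × 101.9 = 153.0 m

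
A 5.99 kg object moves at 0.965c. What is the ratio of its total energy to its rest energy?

E = γmc², E₀ = mc²
E/E₀ = γ = 1/√(1 - 0.965²) = 3.813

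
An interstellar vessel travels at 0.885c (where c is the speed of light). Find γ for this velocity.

v/c = 0.885, so (v/c)² = 0.783225
1 - (v/c)² = 0.216775
γ = 1/√(0.216775) = 2.148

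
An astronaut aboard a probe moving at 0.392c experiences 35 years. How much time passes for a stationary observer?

Proper time Δt₀ = 35 years
γ = 1/√(1 - 0.392²) = 1.086998
Δt = γΔt₀ = 1.086998 × 35 = 38.04 years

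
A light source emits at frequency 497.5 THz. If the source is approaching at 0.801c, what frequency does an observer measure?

β = v/c = 0.801
(1+β)/(1-β) = 1.801/0.199 = 9.0503
Doppler factor = √(9.0503) = 3.0084
f_obs = 497.5 × 3.0084 = 1497 THz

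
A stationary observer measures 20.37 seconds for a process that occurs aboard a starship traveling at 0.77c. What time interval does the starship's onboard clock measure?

Dilated time Δt = 20.37 seconds
γ = 1/√(1 - 0.77²) = 1.567
Δt₀ = Δt/γ = 20.37/1.567 = 13.00 seconds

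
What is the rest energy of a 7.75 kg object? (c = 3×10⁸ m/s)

c² = (3×10⁸)² = 9.000×10¹⁶ m²/s²
E₀ = mc² = 7.75 × 9.000×10¹⁶ = 6.975×10¹⁷ J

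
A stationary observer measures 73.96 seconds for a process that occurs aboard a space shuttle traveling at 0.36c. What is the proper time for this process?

Dilated time Δt = 73.96 seconds
γ = 1/√(1 - 0.36²) = 1.0719
Δt₀ = Δt/γ = 73.96/1.0719 = 69.00 seconds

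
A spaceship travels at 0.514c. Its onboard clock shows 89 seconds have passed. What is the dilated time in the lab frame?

Proper time Δt₀ = 89 seconds
γ = 1/√(1 - 0.514²) = 1.166
Δt = γΔt₀ = 1.166 × 89 = 103.8 seconds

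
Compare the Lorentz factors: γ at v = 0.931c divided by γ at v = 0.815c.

γ₁ = 1/√(1 - 0.931²) = 2.740
γ₂ = 1/√(1 - 0.815²) = 1.726
γ₁/γ₂ = 2.740/1.726 = 1.587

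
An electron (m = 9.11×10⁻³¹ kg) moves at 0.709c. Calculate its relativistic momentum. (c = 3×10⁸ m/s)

γ = 1/√(1 - 0.709²) = 1.418
v = 0.709 × 3×10⁸ = 2.127×10⁸ m/s
p = γmv = 1.418 × 9.11×10⁻³¹ × 2.127×10⁸ = 2.748×10⁻²² kg·m/s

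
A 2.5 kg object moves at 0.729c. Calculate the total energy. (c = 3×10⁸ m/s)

γ = 1/√(1 - 0.729²) = 1.461
mc² = 2.5 × (3×10⁸)² = 2.250×10¹⁷ J
E = γmc² = 1.461 × 2.250×10¹⁷ = 3.287×10¹⁷ J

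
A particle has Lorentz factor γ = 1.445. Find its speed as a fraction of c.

From γ = 1/√(1 - v²/c²):
1/γ² = 1/1.445² = 0.4789
v²/c² = 1 - 0.4789 = 0.5211
v/c = √(0.5211) = 0.7219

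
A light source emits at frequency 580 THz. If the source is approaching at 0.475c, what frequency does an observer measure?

β = v/c = 0.475
(1+β)/(1-β) = 1.475/0.525 = 2.8095
Doppler factor = √(2.8095) = 1.6762
f_obs = 580 × 1.6762 = 972.2 THz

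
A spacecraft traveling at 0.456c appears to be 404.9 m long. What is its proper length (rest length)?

Contracted length L = 404.9 m
γ = 1/√(1 - 0.456²) = 1.12362
L₀ = γL = 1.12362 × 404.9 = 455.0 m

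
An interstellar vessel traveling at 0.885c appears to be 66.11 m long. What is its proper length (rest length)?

Contracted length L = 66.11 m
γ = 1/√(1 - 0.885²) = 2.148
L₀ = γL = 2.148 × 66.11 = 142.0 m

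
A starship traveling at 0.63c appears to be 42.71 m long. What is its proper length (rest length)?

Contracted length L = 42.71 m
γ = 1/√(1 - 0.63²) = 1.2877
L₀ = γL = 1.2877 × 42.71 = 55.00 m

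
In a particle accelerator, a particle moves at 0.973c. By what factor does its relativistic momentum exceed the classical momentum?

p_rel = γmv, p_class = mv
Ratio = γ = 1/√(1 - 0.973²)
= 1/√(0.053271) = 4.333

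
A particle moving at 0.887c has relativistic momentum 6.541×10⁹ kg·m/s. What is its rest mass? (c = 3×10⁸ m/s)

γ = 1/√(1 - 0.887²) = 2.166
v = 0.887 × 3×10⁸ = 2.661×10⁸ m/s
m = p/(γv) = 6.541×10⁹/(2.166 × 2.661×10⁸) = 11.35 kg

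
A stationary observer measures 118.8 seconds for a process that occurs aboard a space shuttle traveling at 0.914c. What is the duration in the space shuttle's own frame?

Dilated time Δt = 118.8 seconds
γ = 1/√(1 - 0.914²) = 2.4648
Δt₀ = Δt/γ = 118.8/2.4648 = 48.20 seconds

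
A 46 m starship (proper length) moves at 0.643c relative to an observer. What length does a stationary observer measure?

Proper length L₀ = 46 m
γ = 1/√(1 - 0.643²) = 1.3057
L = L₀/γ = 46/1.3057 = 35.23 m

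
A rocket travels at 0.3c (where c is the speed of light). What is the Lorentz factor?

v/c = 0.3, so (v/c)² = 0.09
1 - (v/c)² = 0.91
γ = 1/√(0.91) = 1.048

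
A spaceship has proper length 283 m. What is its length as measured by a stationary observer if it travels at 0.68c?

Proper length L₀ = 283 m
γ = 1/√(1 - 0.68²) = 1.364
L = L₀/γ = 283/1.364 = 207.5 m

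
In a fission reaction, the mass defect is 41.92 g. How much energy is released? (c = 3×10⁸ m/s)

Convert mass defect: Δm = 41.92 g = 0.04192 kg
E = Δm·c² = 0.04192 × (3×10⁸)²
= 0.04192 × 9×10¹⁶ = 3.773×10¹⁵ J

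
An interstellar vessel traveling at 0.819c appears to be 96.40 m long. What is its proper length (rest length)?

Contracted length L = 96.40 m
γ = 1/√(1 - 0.819²) = 1.743
L₀ = γL = 1.743 × 96.40 = 168.0 m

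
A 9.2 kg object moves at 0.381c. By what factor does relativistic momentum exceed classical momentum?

p_rel = γmv, p_class = mv
Ratio = γ = 1/√(1 - 0.381²) = 1.082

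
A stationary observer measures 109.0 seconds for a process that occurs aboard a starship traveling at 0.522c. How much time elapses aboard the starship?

Dilated time Δt = 109.0 seconds
γ = 1/√(1 - 0.522²) = 1.1724
Δt₀ = Δt/γ = 109.0/1.1724 = 92.97 seconds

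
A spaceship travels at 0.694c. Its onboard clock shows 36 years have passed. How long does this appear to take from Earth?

Proper time Δt₀ = 36 years
γ = 1/√(1 - 0.694²) = 1.389
Δt = γΔt₀ = 1.389 × 36 = 50.00 years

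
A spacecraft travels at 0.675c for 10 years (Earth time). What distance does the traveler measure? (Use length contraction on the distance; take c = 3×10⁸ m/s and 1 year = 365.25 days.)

Earth distance: d = v × t = 0.675c × 10 yr = 6.3904×10¹⁶ m
γ = 1.3553
d' = d/γ = 6.3904×10¹⁶/1.3553 = 4.715×10¹⁶ m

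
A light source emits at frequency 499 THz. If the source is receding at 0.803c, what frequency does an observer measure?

β = v/c = 0.803
(1-β)/(1+β) = 0.197/1.803 = 0.10926
Doppler factor = √(0.10926) = 0.3305
f_obs = 499 × 0.3305 = 164.9 THz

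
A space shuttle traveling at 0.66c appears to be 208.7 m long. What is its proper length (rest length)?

Contracted length L = 208.7 m
γ = 1/√(1 - 0.66²) = 1.331
L₀ = γL = 1.331 × 208.7 = 277.8 m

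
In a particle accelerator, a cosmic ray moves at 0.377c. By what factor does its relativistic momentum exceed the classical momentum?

p_rel = γmv, p_class = mv
Ratio = γ = 1/√(1 - 0.377²)
= 1/√(0.857871) = 1.080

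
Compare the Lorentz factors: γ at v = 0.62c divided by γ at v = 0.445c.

γ₁ = 1/√(1 - 0.62²) = 1.275
γ₂ = 1/√(1 - 0.445²) = 1.117
γ₁/γ₂ = 1.275/1.117 = 1.141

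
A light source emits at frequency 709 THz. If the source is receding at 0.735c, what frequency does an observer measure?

β = v/c = 0.735
(1-β)/(1+β) = 0.265/1.735 = 0.1527
Doppler factor = √(0.1527) = 0.3908
f_obs = 709 × 0.3908 = 277.1 THz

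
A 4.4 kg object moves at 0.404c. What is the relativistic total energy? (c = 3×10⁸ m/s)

γ = 1/√(1 - 0.404²) = 1.0932
mc² = 4.4 × (3×10⁸)² = 3.960×10¹⁷ J
E = γmc² = 1.0932 × 3.960×10¹⁷ = 4.329×10¹⁷ J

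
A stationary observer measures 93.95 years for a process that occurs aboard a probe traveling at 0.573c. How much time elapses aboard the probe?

Dilated time Δt = 93.95 years
γ = 1/√(1 - 0.573²) = 1.2202
Δt₀ = Δt/γ = 93.95/1.2202 = 77.00 years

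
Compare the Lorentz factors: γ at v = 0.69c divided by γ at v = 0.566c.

γ₁ = 1/√(1 - 0.69²) = 1.382
γ₂ = 1/√(1 - 0.566²) = 1.213
γ₁/γ₂ = 1.382/1.213 = 1.139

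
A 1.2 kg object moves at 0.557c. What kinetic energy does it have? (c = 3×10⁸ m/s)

γ = 1/√(1 - 0.557²) = 1.2041
γ - 1 = 0.2041
KE = (γ-1)mc² = 0.2041 × 1.2 × (3×10⁸)² = 2.204×10¹⁶ J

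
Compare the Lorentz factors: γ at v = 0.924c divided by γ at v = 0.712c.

γ₁ = 1/√(1 - 0.924²) = 2.615
γ₂ = 1/√(1 - 0.712²) = 1.424
γ₁/γ₂ = 2.615/1.424 = 1.836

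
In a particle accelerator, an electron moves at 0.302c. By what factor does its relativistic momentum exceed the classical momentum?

p_rel = γmv, p_class = mv
Ratio = γ = 1/√(1 - 0.302²)
= 1/√(0.908796) = 1.049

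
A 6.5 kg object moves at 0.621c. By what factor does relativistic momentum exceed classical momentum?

p_rel = γmv, p_class = mv
Ratio = γ = 1/√(1 - 0.621²) = 1.276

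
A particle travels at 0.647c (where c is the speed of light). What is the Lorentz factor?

v/c = 0.647, so (v/c)² = 0.418609
1 - (v/c)² = 0.581391
γ = 1/√(0.581391) = 1.311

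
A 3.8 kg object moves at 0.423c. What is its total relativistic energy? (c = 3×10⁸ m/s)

γ = 1/√(1 - 0.423²) = 1.1036
mc² = 3.8 × (3×10⁸)² = 3.420×10¹⁷ J
E = γmc² = 1.1036 × 3.420×10¹⁷ = 3.774×10¹⁷ J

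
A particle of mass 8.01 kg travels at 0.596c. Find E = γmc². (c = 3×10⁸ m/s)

γ = 1/√(1 - 0.596²) = 1.2454
mc² = 8.01 × (3×10⁸)² = 7.209×10¹⁷ J
E = γmc² = 1.2454 × 7.209×10¹⁷ = 8.978×10¹⁷ J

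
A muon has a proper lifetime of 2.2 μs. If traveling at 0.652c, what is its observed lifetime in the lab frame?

Proper lifetime τ₀ = 2.2 μs
γ = 1/√(1 - 0.652²) = 1.319
τ = γτ₀ = 1.319 × 2.2 μs = 2.902 μs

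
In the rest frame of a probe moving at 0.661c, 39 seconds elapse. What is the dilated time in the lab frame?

Proper time Δt₀ = 39 seconds
γ = 1/√(1 - 0.661²) = 1.3326
Δt = γΔt₀ = 1.3326 × 39 = 51.97 seconds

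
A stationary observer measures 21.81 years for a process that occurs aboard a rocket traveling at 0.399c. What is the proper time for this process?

Dilated time Δt = 21.81 years
γ = 1/√(1 - 0.399²) = 1.0906
Δt₀ = Δt/γ = 21.81/1.0906 = 20.00 years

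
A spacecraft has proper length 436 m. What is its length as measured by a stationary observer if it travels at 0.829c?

Proper length L₀ = 436 m
γ = 1/√(1 - 0.829²) = 1.788
L = L₀/γ = 436/1.788 = 243.8 m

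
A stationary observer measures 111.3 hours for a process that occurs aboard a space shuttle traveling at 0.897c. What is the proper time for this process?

Dilated time Δt = 111.3 hours
γ = 1/√(1 - 0.897²) = 2.262
Δt₀ = Δt/γ = 111.3/2.262 = 49.20 hours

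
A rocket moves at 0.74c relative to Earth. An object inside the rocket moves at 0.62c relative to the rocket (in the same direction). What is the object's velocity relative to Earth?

u = (u' + v)/(1 + u'v/c²)
Numerator: 0.62 + 0.74 = 1.36
Denominator: 1 + 0.4588 = 1.4588
u = 1.36/1.4588 = 0.9323c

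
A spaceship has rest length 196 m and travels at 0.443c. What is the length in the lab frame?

Proper length L₀ = 196 m
γ = 1/√(1 - 0.443²) = 1.1154
L = L₀/γ = 196/1.1154 = 175.7 m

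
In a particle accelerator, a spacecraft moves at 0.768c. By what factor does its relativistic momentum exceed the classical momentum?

p_rel = γmv, p_class = mv
Ratio = γ = 1/√(1 - 0.768²)
= 1/√(0.410176) = 1.561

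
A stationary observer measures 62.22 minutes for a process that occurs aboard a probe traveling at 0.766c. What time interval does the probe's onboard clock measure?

Dilated time Δt = 62.22 minutes
γ = 1/√(1 - 0.766²) = 1.5556
Δt₀ = Δt/γ = 62.22/1.5556 = 40.00 minutes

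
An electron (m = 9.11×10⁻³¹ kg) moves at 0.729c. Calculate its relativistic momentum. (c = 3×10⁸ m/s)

γ = 1/√(1 - 0.729²) = 1.461
v = 0.729 × 3×10⁸ = 2.187×10⁸ m/s
p = γmv = 1.461 × 9.11×10⁻³¹ × 2.187×10⁸ = 2.911×10⁻²² kg·m/s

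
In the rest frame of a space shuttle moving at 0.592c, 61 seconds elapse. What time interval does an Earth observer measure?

Proper time Δt₀ = 61 seconds
γ = 1/√(1 - 0.592²) = 1.2408
Δt = γΔt₀ = 1.2408 × 61 = 75.69 seconds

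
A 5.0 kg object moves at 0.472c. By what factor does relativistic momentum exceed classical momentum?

p_rel = γmv, p_class = mv
Ratio = γ = 1/√(1 - 0.472²) = 1.134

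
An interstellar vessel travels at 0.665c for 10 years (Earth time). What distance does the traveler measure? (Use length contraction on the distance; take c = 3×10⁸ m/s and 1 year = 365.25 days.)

Earth distance: d = v × t = 0.665c × 10 yr = 6.296×10¹⁶ m
γ = 1.339
d' = d/γ = 6.296×10¹⁶/1.339 = 4.702×10¹⁶ m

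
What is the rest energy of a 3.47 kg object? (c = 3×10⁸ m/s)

c² = (3×10⁸)² = 9.000×10¹⁶ m²/s²
E₀ = mc² = 3.47 × 9.000×10¹⁶ = 3.123×10¹⁷ J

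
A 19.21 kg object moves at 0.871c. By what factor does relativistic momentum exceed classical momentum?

p_rel = γmv, p_class = mv
Ratio = γ = 1/√(1 - 0.871²) = 2.035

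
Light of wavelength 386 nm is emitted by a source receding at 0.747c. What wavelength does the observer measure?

β = 0.747
Wavelength Doppler factor = √(1.747/0.253) = √(6.905) = 2.628
λ_obs = 386 × 2.628 = 1014 nm (redshift)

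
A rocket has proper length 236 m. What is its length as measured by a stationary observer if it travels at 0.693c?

Proper length L₀ = 236 m
γ = 1/√(1 - 0.693²) = 1.3871
L = L₀/γ = 236/1.3871 = 170.1 m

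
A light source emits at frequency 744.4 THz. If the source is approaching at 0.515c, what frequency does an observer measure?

β = v/c = 0.515
(1+β)/(1-β) = 1.515/0.485 = 3.1237
Doppler factor = √(3.1237) = 1.7674
f_obs = 744.4 × 1.7674 = 1316 THz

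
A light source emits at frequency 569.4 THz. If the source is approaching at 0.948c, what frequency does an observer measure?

β = v/c = 0.948
(1+β)/(1-β) = 1.948/0.052 = 37.462
Doppler factor = √(37.462) = 6.121
f_obs = 569.4 × 6.121 = 3485 THz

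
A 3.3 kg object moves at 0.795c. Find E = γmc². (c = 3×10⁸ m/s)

γ = 1/√(1 - 0.795²) = 1.6485
mc² = 3.3 × (3×10⁸)² = 2.970×10¹⁷ J
E = γmc² = 1.6485 × 2.970×10¹⁷ = 4.896×10¹⁷ J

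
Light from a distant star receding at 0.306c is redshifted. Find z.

β = 0.306
(1+β)/(1-β) = 1.306/0.694 = 1.8818
√(1.8818) = 1.3718
z = 1.3718 - 1 = 0.3718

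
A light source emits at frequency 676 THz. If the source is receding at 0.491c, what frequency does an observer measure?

β = v/c = 0.491
(1-β)/(1+β) = 0.509/1.491 = 0.3414
Doppler factor = √(0.3414) = 0.5843
f_obs = 676 × 0.5843 = 395.0 THz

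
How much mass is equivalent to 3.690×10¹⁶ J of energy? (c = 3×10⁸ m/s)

From E = mc², we get m = E/c²
c² = (3×10⁸)² = 9×10¹⁶ m²/s²
m = 3.690×10¹⁶ / 9×10¹⁶ = 0.4100 kg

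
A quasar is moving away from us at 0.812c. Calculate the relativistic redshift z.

β = 0.812
(1+β)/(1-β) = 1.812/0.188 = 9.638
√(9.638) = 3.105
z = 3.105 - 1 = 2.105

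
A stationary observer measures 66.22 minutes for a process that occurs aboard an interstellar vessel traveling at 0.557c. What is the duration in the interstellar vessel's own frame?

Dilated time Δt = 66.22 minutes
γ = 1/√(1 - 0.557²) = 1.204
Δt₀ = Δt/γ = 66.22/1.204 = 55.00 minutes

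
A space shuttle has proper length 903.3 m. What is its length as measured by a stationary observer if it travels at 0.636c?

Proper length L₀ = 903.3 m
γ = 1/√(1 - 0.636²) = 1.29586
L = L₀/γ = 903.3/1.29586 = 697.1 m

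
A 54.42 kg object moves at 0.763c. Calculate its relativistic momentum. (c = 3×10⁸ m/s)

γ = 1/√(1 - 0.763²) = 1.547
v = 0.763 × 3×10⁸ = 2.289×10⁸ m/s
p = γmv = 1.547 × 54.42 × 2.289×10⁸ = 1.927×10¹⁰ kg·m/s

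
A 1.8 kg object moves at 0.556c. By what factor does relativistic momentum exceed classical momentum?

p_rel = γmv, p_class = mv
Ratio = γ = 1/√(1 - 0.556²) = 1.203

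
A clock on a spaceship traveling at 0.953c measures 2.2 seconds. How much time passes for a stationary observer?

Proper time Δt₀ = 2.2 seconds
γ = 1/√(1 - 0.953²) = 3.30065
Δt = γΔt₀ = 3.30065 × 2.2 = 7.261 seconds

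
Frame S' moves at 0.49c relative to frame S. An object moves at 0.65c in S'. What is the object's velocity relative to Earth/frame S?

u = (u' + v)/(1 + u'v/c²)
Numerator: 0.65 + 0.49 = 1.14
Denominator: 1 + 0.3185 = 1.3185
u = 1.14/1.3185 = 0.8646c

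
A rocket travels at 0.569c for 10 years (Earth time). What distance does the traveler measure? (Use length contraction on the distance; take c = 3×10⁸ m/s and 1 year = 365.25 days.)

Earth distance: d = v × t = 0.569c × 10 yr = 5.387×10¹⁶ m
γ = 1.216
d' = d/γ = 5.387×10¹⁶/1.216 = 4.430×10¹⁶ m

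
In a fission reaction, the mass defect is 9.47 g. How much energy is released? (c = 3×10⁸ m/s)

Convert mass defect: Δm = 9.47 g = 0.00947 kg
E = Δm·c² = 0.00947 × (3×10⁸)²
= 0.00947 × 9×10¹⁶ = 8.523×10¹⁴ J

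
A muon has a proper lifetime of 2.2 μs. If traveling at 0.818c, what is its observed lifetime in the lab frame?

Proper lifetime τ₀ = 2.2 μs
γ = 1/√(1 - 0.818²) = 1.7385
τ = γτ₀ = 1.7385 × 2.2 μs = 3.825 μs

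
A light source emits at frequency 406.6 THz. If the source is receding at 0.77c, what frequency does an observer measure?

β = v/c = 0.77
(1-β)/(1+β) = 0.23/1.77 = 0.12994
Doppler factor = √(0.12994) = 0.3605
f_obs = 406.6 × 0.3605 = 146.6 THz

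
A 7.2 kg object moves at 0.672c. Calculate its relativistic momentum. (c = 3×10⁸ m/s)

γ = 1/√(1 - 0.672²) = 1.350
v = 0.672 × 3×10⁸ = 2.016×10⁸ m/s
p = γmv = 1.350 × 7.2 × 2.016×10⁸ = 1.960×10⁹ kg·m/s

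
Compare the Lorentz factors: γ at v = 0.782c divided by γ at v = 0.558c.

γ₁ = 1/√(1 - 0.782²) = 1.604
γ₂ = 1/√(1 - 0.558²) = 1.205
γ₁/γ₂ = 1.604/1.205 = 1.331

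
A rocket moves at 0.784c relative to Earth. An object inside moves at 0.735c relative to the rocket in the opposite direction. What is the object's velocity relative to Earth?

Object's velocity in rocket frame is u' = -0.735c
u = (u' + v)/(1 + u'v/c²) = (v - 0.735)/(1 - 0.735·v/c²)
Numerator: 0.784 - 0.735 = 0.049
Denominator: 1 - 0.57624 = 0.42376
u = 0.049/0.42376 = 0.1156c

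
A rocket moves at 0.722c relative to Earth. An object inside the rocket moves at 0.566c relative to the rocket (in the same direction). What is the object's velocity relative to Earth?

u = (u' + v)/(1 + u'v/c²)
Numerator: 0.566 + 0.722 = 1.288
Denominator: 1 + 0.408652 = 1.408652
u = 1.288/1.408652 = 0.9143c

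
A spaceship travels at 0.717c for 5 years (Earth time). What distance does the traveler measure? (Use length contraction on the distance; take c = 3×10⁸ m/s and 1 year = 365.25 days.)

Earth distance: d = v × t = 0.717c × 5 yr = 3.3940×10¹⁶ m
γ = 1.4346
d' = d/γ = 3.3940×10¹⁶/1.4346 = 2.366×10¹⁶ m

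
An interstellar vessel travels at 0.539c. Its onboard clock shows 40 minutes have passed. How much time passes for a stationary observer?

Proper time Δt₀ = 40 minutes
γ = 1/√(1 - 0.539²) = 1.1872
Δt = γΔt₀ = 1.1872 × 40 = 47.49 minutes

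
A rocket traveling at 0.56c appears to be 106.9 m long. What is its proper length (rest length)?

Contracted length L = 106.9 m
γ = 1/√(1 - 0.56²) = 1.207
L₀ = γL = 1.207 × 106.9 = 129.0 m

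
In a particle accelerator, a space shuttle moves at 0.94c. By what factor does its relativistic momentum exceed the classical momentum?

p_rel = γmv, p_class = mv
Ratio = γ = 1/√(1 - 0.94²)
= 1/√(0.1164) = 2.931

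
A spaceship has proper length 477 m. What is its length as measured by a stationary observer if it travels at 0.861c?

Proper length L₀ = 477 m
γ = 1/√(1 - 0.861²) = 1.966
L = L₀/γ = 477/1.966 = 242.6 m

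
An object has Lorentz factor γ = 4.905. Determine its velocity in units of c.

From γ = 1/√(1 - v²/c²):
1/γ² = 1/4.905² = 0.04156
v²/c² = 1 - 0.04156 = 0.9584
v/c = √(0.9584) = 0.9790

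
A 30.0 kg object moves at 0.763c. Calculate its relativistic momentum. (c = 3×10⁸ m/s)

γ = 1/√(1 - 0.763²) = 1.547
v = 0.763 × 3×10⁸ = 2.289×10⁸ m/s
p = γmv = 1.547 × 30.0 × 2.289×10⁸ = 1.062×10¹⁰ kg·m/s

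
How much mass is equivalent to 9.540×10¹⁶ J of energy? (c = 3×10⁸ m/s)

From E = mc², we get m = E/c²
c² = (3×10⁸)² = 9×10¹⁶ m²/s²
m = 9.540×10¹⁶ / 9×10¹⁶ = 1.060 kg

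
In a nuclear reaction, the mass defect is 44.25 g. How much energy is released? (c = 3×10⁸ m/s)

Convert mass defect: Δm = 44.25 g = 0.04425 kg
E = Δm·c² = 0.04425 × (3×10⁸)²
= 0.04425 × 9×10¹⁶ = 3.983×10¹⁵ J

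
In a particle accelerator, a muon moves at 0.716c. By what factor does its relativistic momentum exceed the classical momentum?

p_rel = γmv, p_class = mv
Ratio = γ = 1/√(1 - 0.716²)
= 1/√(0.487344) = 1.432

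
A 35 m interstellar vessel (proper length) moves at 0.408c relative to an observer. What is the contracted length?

Proper length L₀ = 35 m
γ = 1/√(1 - 0.408²) = 1.0953
L = L₀/γ = 35/1.0953 = 31.95 m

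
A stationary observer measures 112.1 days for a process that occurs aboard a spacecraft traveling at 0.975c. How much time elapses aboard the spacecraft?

Dilated time Δt = 112.1 days
γ = 1/√(1 - 0.975²) = 4.500
Δt₀ = Δt/γ = 112.1/4.500 = 24.91 days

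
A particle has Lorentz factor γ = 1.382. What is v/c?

From γ = 1/√(1 - v²/c²):
1/γ² = 1/1.382² = 0.5236
v²/c² = 1 - 0.5236 = 0.4764
v/c = √(0.4764) = 0.6902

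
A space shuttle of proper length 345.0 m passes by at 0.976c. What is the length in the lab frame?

Proper length L₀ = 345.0 m
γ = 1/√(1 - 0.976²) = 4.592
L = L₀/γ = 345.0/4.592 = 75.13 m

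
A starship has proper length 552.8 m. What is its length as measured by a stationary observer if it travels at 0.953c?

Proper length L₀ = 552.8 m
γ = 1/√(1 - 0.953²) = 3.301
L = L₀/γ = 552.8/3.301 = 167.5 m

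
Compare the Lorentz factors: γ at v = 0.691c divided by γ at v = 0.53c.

γ₁ = 1/√(1 - 0.691²) = 1.383
γ₂ = 1/√(1 - 0.53²) = 1.179
γ₁/γ₂ = 1.383/1.179 = 1.173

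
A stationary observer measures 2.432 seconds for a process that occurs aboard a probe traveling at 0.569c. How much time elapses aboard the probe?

Dilated time Δt = 2.432 seconds
γ = 1/√(1 - 0.569²) = 1.216
Δt₀ = Δt/γ = 2.432/1.216 = 2.000 seconds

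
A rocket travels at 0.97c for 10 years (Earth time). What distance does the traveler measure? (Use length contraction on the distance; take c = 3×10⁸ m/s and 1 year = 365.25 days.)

Earth distance: d = v × t = 0.97c × 10 yr = 9.1833×10¹⁶ m
γ = 4.1135
d' = d/γ = 9.1833×10¹⁶/4.1135 = 2.232×10¹⁶ m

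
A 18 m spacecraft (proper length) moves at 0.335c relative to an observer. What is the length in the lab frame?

Proper length L₀ = 18 m
γ = 1/√(1 - 0.335²) = 1.0613
L = L₀/γ = 18/1.0613 = 16.96 m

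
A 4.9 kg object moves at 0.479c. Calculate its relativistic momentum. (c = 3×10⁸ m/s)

γ = 1/√(1 - 0.479²) = 1.1392
v = 0.479 × 3×10⁸ = 1.437×10⁸ m/s
p = γmv = 1.1392 × 4.9 × 1.437×10⁸ = 8.021×10⁸ kg·m/s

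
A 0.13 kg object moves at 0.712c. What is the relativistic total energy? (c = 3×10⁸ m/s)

γ = 1/√(1 - 0.712²) = 1.424
mc² = 0.13 × (3×10⁸)² = 1.170×10¹⁶ J
E = γmc² = 1.424 × 1.170×10¹⁶ = 1.666×10¹⁶ J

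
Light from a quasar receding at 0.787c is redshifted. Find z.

β = 0.787
(1+β)/(1-β) = 1.787/0.213 = 8.3897
√(8.3897) = 2.896
z = 2.896 - 1 = 1.896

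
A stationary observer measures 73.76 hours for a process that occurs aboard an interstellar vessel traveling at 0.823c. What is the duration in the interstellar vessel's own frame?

Dilated time Δt = 73.76 hours
γ = 1/√(1 - 0.823²) = 1.7604
Δt₀ = Δt/γ = 73.76/1.7604 = 41.90 hours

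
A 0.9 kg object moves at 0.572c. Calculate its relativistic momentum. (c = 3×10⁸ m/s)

γ = 1/√(1 - 0.572²) = 1.219
v = 0.572 × 3×10⁸ = 1.716×10⁸ m/s
p = γmv = 1.219 × 0.9 × 1.716×10⁸ = 1.883×10⁸ kg·m/s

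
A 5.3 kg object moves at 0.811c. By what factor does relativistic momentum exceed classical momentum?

p_rel = γmv, p_class = mv
Ratio = γ = 1/√(1 - 0.811²) = 1.709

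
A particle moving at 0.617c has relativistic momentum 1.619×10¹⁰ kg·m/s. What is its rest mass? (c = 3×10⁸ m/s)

γ = 1/√(1 - 0.617²) = 1.2707
v = 0.617 × 3×10⁸ = 1.851×10⁸ m/s
m = p/(γv) = 1.619×10¹⁰/(1.2707 × 1.851×10⁸) = 68.83 kg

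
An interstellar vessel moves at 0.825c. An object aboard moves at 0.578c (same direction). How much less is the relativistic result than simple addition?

Classical: u' + v = 0.578 + 0.825 = 1.403c
Relativistic: u = (0.578 + 0.825)/(1 + 0.47685) = 1.403/1.47685 = 0.9500c
Difference: 1.403 - 0.9500 = 0.4530c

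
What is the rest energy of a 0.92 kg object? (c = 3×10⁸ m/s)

c² = (3×10⁸)² = 9.000×10¹⁶ m²/s²
E₀ = mc² = 0.92 × 9.000×10¹⁶ = 8.280×10¹⁶ J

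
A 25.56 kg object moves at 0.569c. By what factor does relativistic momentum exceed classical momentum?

p_rel = γmv, p_class = mv
Ratio = γ = 1/√(1 - 0.569²) = 1.216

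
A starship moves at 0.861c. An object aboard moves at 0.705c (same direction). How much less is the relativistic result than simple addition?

Classical: u' + v = 0.705 + 0.861 = 1.566c
Relativistic: u = (0.705 + 0.861)/(1 + 0.607005) = 1.566/1.607005 = 0.9745c
Difference: 1.566 - 0.9745 = 0.5915c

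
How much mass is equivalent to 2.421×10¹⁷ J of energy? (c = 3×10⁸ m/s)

From E = mc², we get m = E/c²
c² = (3×10⁸)² = 9×10¹⁶ m²/s²
m = 2.421×10¹⁷ / 9×10¹⁶ = 2.690 kg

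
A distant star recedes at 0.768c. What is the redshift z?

β = 0.768
(1+β)/(1-β) = 1.768/0.232 = 7.621
√(7.621) = 2.761
z = 2.761 - 1 = 1.761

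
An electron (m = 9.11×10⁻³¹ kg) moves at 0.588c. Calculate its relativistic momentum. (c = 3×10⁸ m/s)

γ = 1/√(1 - 0.588²) = 1.2363
v = 0.588 × 3×10⁸ = 1.764×10⁸ m/s
p = γmv = 1.2363 × 9.11×10⁻³¹ × 1.764×10⁸ = 1.987×10⁻²² kg·m/s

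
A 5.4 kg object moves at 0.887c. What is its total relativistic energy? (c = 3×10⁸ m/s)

γ = 1/√(1 - 0.887²) = 2.1656
mc² = 5.4 × (3×10⁸)² = 4.860×10¹⁷ J
E = γmc² = 2.1656 × 4.860×10¹⁷ = 1.052×10¹⁸ J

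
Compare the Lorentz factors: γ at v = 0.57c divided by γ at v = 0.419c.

γ₁ = 1/√(1 - 0.57²) = 1.217
γ₂ = 1/√(1 - 0.419²) = 1.101
γ₁/γ₂ = 1.217/1.101 = 1.105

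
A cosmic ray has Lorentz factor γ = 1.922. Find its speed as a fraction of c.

From γ = 1/√(1 - v²/c²):
1/γ² = 1/1.922² = 0.2707
v²/c² = 1 - 0.2707 = 0.7293
v/c = √(0.7293) = 0.8540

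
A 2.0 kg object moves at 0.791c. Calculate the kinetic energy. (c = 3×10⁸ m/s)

γ = 1/√(1 - 0.791²) = 1.6345
γ - 1 = 0.6345
KE = (γ-1)mc² = 0.6345 × 2.0 × (3×10⁸)² = 1.142×10¹⁷ J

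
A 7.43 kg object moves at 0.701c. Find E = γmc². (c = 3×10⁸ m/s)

γ = 1/√(1 - 0.701²) = 1.4022
mc² = 7.43 × (3×10⁸)² = 6.687×10¹⁷ J
E = γmc² = 1.4022 × 6.687×10¹⁷ = 9.377×10¹⁷ J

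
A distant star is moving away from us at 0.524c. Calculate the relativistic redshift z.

β = 0.524
(1+β)/(1-β) = 1.524/0.476 = 3.2017
√(3.2017) = 1.7893
z = 1.7893 - 1 = 0.7893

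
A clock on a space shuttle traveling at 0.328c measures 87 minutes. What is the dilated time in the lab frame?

Proper time Δt₀ = 87 minutes
γ = 1/√(1 - 0.328²) = 1.05856
Δt = γΔt₀ = 1.05856 × 87 = 92.09 minutes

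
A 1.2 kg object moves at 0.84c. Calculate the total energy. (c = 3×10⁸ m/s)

γ = 1/√(1 - 0.84²) = 1.843
mc² = 1.2 × (3×10⁸)² = 1.080×10¹⁷ J
E = γmc² = 1.843 × 1.080×10¹⁷ = 1.990×10¹⁷ J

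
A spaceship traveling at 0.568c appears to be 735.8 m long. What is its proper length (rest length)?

Contracted length L = 735.8 m
γ = 1/√(1 - 0.568²) = 1.215
L₀ = γL = 1.215 × 735.8 = 894.0 m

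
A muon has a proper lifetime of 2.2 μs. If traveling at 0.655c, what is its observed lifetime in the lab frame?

Proper lifetime τ₀ = 2.2 μs
γ = 1/√(1 - 0.655²) = 1.323
τ = γτ₀ = 1.323 × 2.2 μs = 2.911 μs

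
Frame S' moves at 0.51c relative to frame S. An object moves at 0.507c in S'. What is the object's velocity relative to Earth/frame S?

u = (u' + v)/(1 + u'v/c²)
Numerator: 0.507 + 0.51 = 1.017
Denominator: 1 + 0.25857 = 1.25857
u = 1.017/1.25857 = 0.8081c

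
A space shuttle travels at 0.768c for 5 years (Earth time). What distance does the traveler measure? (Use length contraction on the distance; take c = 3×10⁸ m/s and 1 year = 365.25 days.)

Earth distance: d = v × t = 0.768c × 5 yr = 3.6354×10¹⁶ m
γ = 1.5614
d' = d/γ = 3.6354×10¹⁶/1.5614 = 2.328×10¹⁶ m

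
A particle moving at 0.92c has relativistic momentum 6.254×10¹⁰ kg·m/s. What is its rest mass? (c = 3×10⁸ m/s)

γ = 1/√(1 - 0.92²) = 2.55155
v = 0.92 × 3×10⁸ = 2.760×10⁸ m/s
m = p/(γv) = 6.254×10¹⁰/(2.55155 × 2.760×10⁸) = 88.81 kg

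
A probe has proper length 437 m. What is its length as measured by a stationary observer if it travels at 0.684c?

Proper length L₀ = 437 m
γ = 1/√(1 - 0.684²) = 1.3708
L = L₀/γ = 437/1.3708 = 318.8 m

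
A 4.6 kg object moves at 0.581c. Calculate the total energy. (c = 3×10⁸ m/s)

γ = 1/√(1 - 0.581²) = 1.22865
mc² = 4.6 × (3×10⁸)² = 4.140×10¹⁷ J
E = γmc² = 1.22865 × 4.140×10¹⁷ = 5.087×10¹⁷ J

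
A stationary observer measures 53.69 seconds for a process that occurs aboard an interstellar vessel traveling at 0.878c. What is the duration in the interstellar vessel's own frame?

Dilated time Δt = 53.69 seconds
γ = 1/√(1 - 0.878²) = 2.089
Δt₀ = Δt/γ = 53.69/2.089 = 25.70 seconds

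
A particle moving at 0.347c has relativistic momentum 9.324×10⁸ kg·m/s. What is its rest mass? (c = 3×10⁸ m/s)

γ = 1/√(1 - 0.347²) = 1.0663
v = 0.347 × 3×10⁸ = 1.041×10⁸ m/s
m = p/(γv) = 9.324×10⁸/(1.0663 × 1.041×10⁸) = 8.400 kg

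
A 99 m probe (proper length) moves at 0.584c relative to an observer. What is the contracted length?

Proper length L₀ = 99 m
γ = 1/√(1 - 0.584²) = 1.232
L = L₀/γ = 99/1.232 = 80.36 m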